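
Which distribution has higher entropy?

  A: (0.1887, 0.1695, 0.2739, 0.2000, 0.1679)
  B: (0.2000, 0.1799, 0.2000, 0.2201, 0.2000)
B

Both distributions are close to uniform, making this a harder comparison.

H(A) = 2.2963 bits
H(B) = 2.3190 bits

The distribution closer to uniform has higher entropy.
Answer: B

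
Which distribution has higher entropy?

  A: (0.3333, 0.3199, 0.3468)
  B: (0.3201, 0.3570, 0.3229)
A

Both distributions are close to uniform, making this a harder comparison.

H(A) = 1.5842 bits
H(B) = 1.5832 bits

The distribution closer to uniform has higher entropy.
Answer: A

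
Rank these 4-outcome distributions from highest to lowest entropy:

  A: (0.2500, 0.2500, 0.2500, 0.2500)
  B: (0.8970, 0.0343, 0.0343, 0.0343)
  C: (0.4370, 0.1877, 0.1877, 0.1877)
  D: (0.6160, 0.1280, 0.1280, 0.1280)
A > C > D > B

Key insight: Entropy is maximized by uniform distributions and minimized by concentrated distributions.

Entropies:
  H(A) = 2.0000 bits
  H(B) = 0.6417 bits
  H(C) = 1.8809 bits
  H(D) = 1.5694 bits

Ranking: A > C > D > B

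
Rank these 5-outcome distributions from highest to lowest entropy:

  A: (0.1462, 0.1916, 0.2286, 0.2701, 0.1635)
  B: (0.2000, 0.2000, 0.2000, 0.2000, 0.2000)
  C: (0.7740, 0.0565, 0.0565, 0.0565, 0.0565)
B > A > C

Key insight: Entropy is maximized by uniform distributions and minimized by concentrated distributions.

- Uniform distributions have maximum entropy log₂(5) = 2.3219 bits
- The more "peaked" or concentrated a distribution, the lower its entropy

Entropies:
  H(A) = 2.2862 bits
  H(B) = 2.3219 bits
  H(C) = 1.2230 bits

Ranking: B > A > C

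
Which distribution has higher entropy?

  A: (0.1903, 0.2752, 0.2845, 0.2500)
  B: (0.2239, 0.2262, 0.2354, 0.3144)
B

Both distributions are close to uniform, making this a harder comparison.

H(A) = 1.9837 bits
H(B) = 1.9846 bits

The distribution closer to uniform has higher entropy.
Answer: B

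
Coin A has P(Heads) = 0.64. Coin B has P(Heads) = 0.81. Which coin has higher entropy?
A

For binary distributions, entropy is maximized at p=0.5 and decreases as p moves toward 0 or 1.

H(A) = H(0.64) = 0.9427 bits
H(B) = H(0.81) = 0.7015 bits

Distribution A (p=0.64) is closer to uniform (p=0.5), so it has higher entropy.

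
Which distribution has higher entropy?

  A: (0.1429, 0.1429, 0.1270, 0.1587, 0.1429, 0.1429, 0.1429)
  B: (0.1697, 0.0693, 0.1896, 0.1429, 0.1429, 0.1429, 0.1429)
A

Both distributions are close to uniform, making this a harder comparison.

H(A) = 2.8048 bits
H(B) = 2.7601 bits

The distribution closer to uniform has higher entropy.
Answer: A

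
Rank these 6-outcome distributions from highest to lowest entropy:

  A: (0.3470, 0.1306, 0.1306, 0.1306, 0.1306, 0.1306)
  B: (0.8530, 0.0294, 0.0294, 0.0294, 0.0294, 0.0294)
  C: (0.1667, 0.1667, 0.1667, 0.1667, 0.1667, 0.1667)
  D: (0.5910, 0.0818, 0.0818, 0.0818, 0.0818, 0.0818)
C > A > D > B

Key insight: Entropy is maximized by uniform distributions and minimized by concentrated distributions.

Entropies:
  H(A) = 2.4476 bits
  H(B) = 0.9436 bits
  H(C) = 2.5850 bits
  H(D) = 1.9256 bits

Ranking: C > A > D > B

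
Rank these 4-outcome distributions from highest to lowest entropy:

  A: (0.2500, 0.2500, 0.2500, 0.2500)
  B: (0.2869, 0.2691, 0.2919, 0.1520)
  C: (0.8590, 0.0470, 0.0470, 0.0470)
A > B > C

Key insight: Entropy is maximized by uniform distributions and minimized by concentrated distributions.

- Uniform distributions have maximum entropy log₂(4) = 2.0000 bits
- The more "peaked" or concentrated a distribution, the lower its entropy

Entropies:
  H(A) = 2.0000 bits
  H(B) = 1.9581 bits
  H(C) = 0.8103 bits

Ranking: A > B > C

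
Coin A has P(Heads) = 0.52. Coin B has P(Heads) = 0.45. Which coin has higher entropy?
A

For binary distributions, entropy is maximized at p=0.5 and decreases as p moves toward 0 or 1.

H(A) = H(0.52) = 0.9988 bits
H(B) = H(0.45) = 0.9928 bits

Distribution A (p=0.52) is closer to uniform (p=0.5), so it has higher entropy.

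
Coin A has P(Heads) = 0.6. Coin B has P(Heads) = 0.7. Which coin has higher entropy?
A

For binary distributions, entropy is maximized at p=0.5 and decreases as p moves toward 0 or 1.

H(A) = H(0.6) = 0.9710 bits
H(B) = H(0.7) = 0.8813 bits

Distribution A (p=0.6) is closer to uniform (p=0.5), so it has higher entropy.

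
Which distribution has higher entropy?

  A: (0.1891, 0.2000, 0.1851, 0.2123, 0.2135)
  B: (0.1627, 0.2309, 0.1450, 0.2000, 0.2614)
A

Both distributions are close to uniform, making this a harder comparison.

H(A) = 2.3195 bits
H(B) = 2.2888 bits

The distribution closer to uniform has higher entropy.
Answer: A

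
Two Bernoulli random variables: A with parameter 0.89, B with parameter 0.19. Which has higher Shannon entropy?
B

For binary distributions, entropy is maximized at p=0.5 and decreases as p moves toward 0 or 1.

H(A) = H(0.89) = 0.4999 bits
H(B) = H(0.19) = 0.7015 bits

Distribution B (p=0.19) is closer to uniform (p=0.5), so it has higher entropy.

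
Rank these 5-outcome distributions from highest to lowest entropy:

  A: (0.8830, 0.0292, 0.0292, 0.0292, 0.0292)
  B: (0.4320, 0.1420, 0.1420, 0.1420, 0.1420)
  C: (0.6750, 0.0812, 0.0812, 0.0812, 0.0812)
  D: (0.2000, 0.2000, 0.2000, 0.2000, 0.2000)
D > B > C > A

Key insight: Entropy is maximized by uniform distributions and minimized by concentrated distributions.

Entropies:
  H(A) = 0.7547 bits
  H(B) = 2.1226 bits
  H(C) = 1.5597 bits
  H(D) = 2.3219 bits

Ranking: D > B > C > A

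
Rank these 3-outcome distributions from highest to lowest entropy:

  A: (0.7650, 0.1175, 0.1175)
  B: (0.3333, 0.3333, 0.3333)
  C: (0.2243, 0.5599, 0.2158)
B > C > A

Key insight: Entropy is maximized by uniform distributions and minimized by concentrated distributions.

- Uniform distributions have maximum entropy log₂(3) = 1.5850 bits
- The more "peaked" or concentrated a distribution, the lower its entropy

Entropies:
  H(A) = 1.0216 bits
  H(B) = 1.5850 bits
  H(C) = 1.4296 bits

Ranking: B > C > A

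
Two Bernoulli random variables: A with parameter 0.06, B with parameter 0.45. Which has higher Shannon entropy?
B

For binary distributions, entropy is maximized at p=0.5 and decreases as p moves toward 0 or 1.

H(A) = H(0.06) = 0.3274 bits
H(B) = H(0.45) = 0.9928 bits

Distribution B (p=0.45) is closer to uniform (p=0.5), so it has higher entropy.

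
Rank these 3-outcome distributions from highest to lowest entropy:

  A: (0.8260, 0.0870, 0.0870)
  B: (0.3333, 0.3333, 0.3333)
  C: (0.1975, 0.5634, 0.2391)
B > C > A

Key insight: Entropy is maximized by uniform distributions and minimized by concentrated distributions.

- Uniform distributions have maximum entropy log₂(3) = 1.5850 bits
- The more "peaked" or concentrated a distribution, the lower its entropy

Entropies:
  H(A) = 0.8408 bits
  H(B) = 1.5850 bits
  H(C) = 1.4221 bits

Ranking: B > C > A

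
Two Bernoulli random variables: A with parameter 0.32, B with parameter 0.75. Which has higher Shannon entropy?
A

For binary distributions, entropy is maximized at p=0.5 and decreases as p moves toward 0 or 1.

H(A) = H(0.32) = 0.9044 bits
H(B) = H(0.75) = 0.8113 bits

Distribution A (p=0.32) is closer to uniform (p=0.5), so it has higher entropy.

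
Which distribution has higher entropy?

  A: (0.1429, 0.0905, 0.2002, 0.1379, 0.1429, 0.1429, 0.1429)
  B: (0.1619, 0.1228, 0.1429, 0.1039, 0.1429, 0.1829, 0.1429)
B

Both distributions are close to uniform, making this a harder comparison.

H(A) = 2.7765 bits
H(B) = 2.7876 bits

The distribution closer to uniform has higher entropy.
Answer: B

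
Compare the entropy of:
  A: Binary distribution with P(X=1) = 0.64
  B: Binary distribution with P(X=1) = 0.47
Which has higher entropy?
B

For binary distributions, entropy is maximized at p=0.5 and decreases as p moves toward 0 or 1.

H(A) = H(0.64) = 0.9427 bits
H(B) = H(0.47) = 0.9974 bits

Distribution B (p=0.47) is closer to uniform (p=0.5), so it has higher entropy.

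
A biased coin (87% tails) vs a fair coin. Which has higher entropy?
Fair coin

The fair coin is uniform (p=0.5), maximizing binary entropy at 1 bit. The biased coin has H(0.87) ≈ 0.557 bits — its outcome is more predictable, so its entropy is lower.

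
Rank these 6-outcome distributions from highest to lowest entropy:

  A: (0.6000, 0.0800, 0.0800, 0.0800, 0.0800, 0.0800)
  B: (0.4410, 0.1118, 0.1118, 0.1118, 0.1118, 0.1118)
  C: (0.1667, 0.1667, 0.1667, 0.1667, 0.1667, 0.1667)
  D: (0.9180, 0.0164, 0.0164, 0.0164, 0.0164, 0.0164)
C > B > A > D

Key insight: Entropy is maximized by uniform distributions and minimized by concentrated distributions.

Entropies:
  H(A) = 1.8997 bits
  H(B) = 2.2879 bits
  H(C) = 2.5850 bits
  H(D) = 0.5996 bits

Ranking: C > B > A > D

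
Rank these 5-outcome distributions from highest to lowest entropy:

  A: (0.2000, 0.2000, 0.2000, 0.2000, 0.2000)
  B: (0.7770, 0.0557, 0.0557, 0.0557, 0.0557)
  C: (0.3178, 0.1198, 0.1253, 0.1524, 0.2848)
A > C > B

Key insight: Entropy is maximized by uniform distributions and minimized by concentrated distributions.

- Uniform distributions have maximum entropy log₂(5) = 2.3219 bits
- The more "peaked" or concentrated a distribution, the lower its entropy

Entropies:
  H(A) = 2.3219 bits
  H(B) = 1.2116 bits
  H(C) = 2.1974 bits

Ranking: A > C > B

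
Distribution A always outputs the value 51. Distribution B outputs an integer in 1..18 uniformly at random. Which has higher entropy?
B

A is deterministic, so H(A) = 0. B is uniform over 18 outcomes, so H(B) = log₂(18) = 4.170 bits. Any distribution with genuine randomness has higher entropy than a deterministic one.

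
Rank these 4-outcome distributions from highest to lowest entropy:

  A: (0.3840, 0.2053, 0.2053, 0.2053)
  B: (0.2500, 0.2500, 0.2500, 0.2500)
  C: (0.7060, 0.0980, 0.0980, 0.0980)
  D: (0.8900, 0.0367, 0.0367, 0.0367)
B > A > C > D

Key insight: Entropy is maximized by uniform distributions and minimized by concentrated distributions.

Entropies:
  H(A) = 1.9372 bits
  H(B) = 2.0000 bits
  H(C) = 1.3398 bits
  H(D) = 0.6743 bits

Ranking: B > A > C > D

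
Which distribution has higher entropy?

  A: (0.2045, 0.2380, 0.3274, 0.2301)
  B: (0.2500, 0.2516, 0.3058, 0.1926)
B

Both distributions are close to uniform, making this a harder comparison.

H(A) = 1.9763 bits
H(B) = 1.9813 bits

The distribution closer to uniform has higher entropy.
Answer: B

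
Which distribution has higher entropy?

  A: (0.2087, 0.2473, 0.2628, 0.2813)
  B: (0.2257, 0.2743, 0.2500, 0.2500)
B

Both distributions are close to uniform, making this a harder comparison.

H(A) = 1.9916 bits
H(B) = 1.9966 bits

The distribution closer to uniform has higher entropy.
Answer: B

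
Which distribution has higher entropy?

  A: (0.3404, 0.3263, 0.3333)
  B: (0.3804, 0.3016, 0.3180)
A

Both distributions are close to uniform, making this a harder comparison.

H(A) = 1.5847 bits
H(B) = 1.5776 bits

The distribution closer to uniform has higher entropy.
Answer: A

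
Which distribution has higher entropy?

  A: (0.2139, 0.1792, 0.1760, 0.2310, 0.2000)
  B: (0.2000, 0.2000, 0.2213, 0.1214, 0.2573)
A

Both distributions are close to uniform, making this a harder comparison.

H(A) = 2.3141 bits
H(B) = 2.2836 bits

The distribution closer to uniform has higher entropy.
Answer: A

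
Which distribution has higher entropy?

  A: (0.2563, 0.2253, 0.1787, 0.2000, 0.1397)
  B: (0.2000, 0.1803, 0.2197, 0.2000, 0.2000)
B

Both distributions are close to uniform, making this a harder comparison.

H(A) = 2.2928 bits
H(B) = 2.3191 bits

The distribution closer to uniform has higher entropy.
Answer: B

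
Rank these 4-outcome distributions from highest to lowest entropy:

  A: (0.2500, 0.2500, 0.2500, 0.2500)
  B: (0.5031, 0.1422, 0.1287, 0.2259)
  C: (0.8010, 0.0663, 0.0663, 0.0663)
A > B > C

Key insight: Entropy is maximized by uniform distributions and minimized by concentrated distributions.

- Uniform distributions have maximum entropy log₂(4) = 2.0000 bits
- The more "peaked" or concentrated a distribution, the lower its entropy

Entropies:
  H(A) = 2.0000 bits
  H(B) = 1.7643 bits
  H(C) = 1.0353 bits

Ranking: A > B > C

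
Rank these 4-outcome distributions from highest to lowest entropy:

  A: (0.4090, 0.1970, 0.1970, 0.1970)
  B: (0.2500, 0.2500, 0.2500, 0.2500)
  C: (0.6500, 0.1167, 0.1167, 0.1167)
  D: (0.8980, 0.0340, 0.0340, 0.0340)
B > A > C > D

Key insight: Entropy is maximized by uniform distributions and minimized by concentrated distributions.

Entropies:
  H(A) = 1.9127 bits
  H(B) = 2.0000 bits
  H(C) = 1.4888 bits
  H(D) = 0.6370 bits

Ranking: B > A > C > D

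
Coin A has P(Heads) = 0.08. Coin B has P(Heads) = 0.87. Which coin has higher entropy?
B

For binary distributions, entropy is maximized at p=0.5 and decreases as p moves toward 0 or 1.

H(A) = H(0.08) = 0.4022 bits
H(B) = H(0.87) = 0.5574 bits

Distribution B (p=0.87) is closer to uniform (p=0.5), so it has higher entropy.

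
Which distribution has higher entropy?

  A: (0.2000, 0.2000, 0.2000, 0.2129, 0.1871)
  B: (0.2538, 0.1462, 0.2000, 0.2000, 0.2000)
A

Both distributions are close to uniform, making this a harder comparison.

H(A) = 2.3207 bits
H(B) = 2.3008 bits

The distribution closer to uniform has higher entropy.
Answer: A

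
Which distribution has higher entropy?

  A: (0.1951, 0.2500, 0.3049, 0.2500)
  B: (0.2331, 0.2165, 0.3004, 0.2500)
B

Both distributions are close to uniform, making this a harder comparison.

H(A) = 1.9824 bits
H(B) = 1.9889 bits

The distribution closer to uniform has higher entropy.
Answer: B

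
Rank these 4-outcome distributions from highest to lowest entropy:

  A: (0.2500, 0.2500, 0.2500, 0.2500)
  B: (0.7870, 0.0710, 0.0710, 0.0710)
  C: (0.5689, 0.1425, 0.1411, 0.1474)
A > C > B

Key insight: Entropy is maximized by uniform distributions and minimized by concentrated distributions.

- Uniform distributions have maximum entropy log₂(4) = 2.0000 bits
- The more "peaked" or concentrated a distribution, the lower its entropy

Entropies:
  H(A) = 2.0000 bits
  H(B) = 1.0848 bits
  H(C) = 1.6694 bits

Ranking: A > C > B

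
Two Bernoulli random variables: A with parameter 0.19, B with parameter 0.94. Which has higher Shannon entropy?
A

For binary distributions, entropy is maximized at p=0.5 and decreases as p moves toward 0 or 1.

H(A) = H(0.19) = 0.7015 bits
H(B) = H(0.94) = 0.3274 bits

Distribution A (p=0.19) is closer to uniform (p=0.5), so it has higher entropy.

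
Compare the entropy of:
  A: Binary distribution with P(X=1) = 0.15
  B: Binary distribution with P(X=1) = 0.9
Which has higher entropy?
A

For binary distributions, entropy is maximized at p=0.5 and decreases as p moves toward 0 or 1.

H(A) = H(0.15) = 0.6098 bits
H(B) = H(0.9) = 0.4690 bits

Distribution A (p=0.15) is closer to uniform (p=0.5), so it has higher entropy.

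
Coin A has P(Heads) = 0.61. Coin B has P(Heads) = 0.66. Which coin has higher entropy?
A

For binary distributions, entropy is maximized at p=0.5 and decreases as p moves toward 0 or 1.

H(A) = H(0.61) = 0.9648 bits
H(B) = H(0.66) = 0.9248 bits

Distribution A (p=0.61) is closer to uniform (p=0.5), so it has higher entropy.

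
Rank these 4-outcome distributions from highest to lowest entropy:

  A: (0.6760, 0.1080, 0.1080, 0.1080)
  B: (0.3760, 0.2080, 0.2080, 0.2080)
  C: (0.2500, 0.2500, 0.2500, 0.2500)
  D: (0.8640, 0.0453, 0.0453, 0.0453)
C > B > A > D

Key insight: Entropy is maximized by uniform distributions and minimized by concentrated distributions.

Entropies:
  H(A) = 1.4222 bits
  H(B) = 1.9442 bits
  H(C) = 2.0000 bits
  H(D) = 0.7892 bits

Ranking: C > B > A > D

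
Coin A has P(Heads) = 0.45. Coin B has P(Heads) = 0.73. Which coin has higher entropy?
A

For binary distributions, entropy is maximized at p=0.5 and decreases as p moves toward 0 or 1.

H(A) = H(0.45) = 0.9928 bits
H(B) = H(0.73) = 0.8415 bits

Distribution A (p=0.45) is closer to uniform (p=0.5), so it has higher entropy.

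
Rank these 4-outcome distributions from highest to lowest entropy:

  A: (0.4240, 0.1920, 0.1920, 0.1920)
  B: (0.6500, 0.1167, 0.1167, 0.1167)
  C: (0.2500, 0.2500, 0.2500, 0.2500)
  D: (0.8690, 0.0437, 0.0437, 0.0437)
C > A > B > D

Key insight: Entropy is maximized by uniform distributions and minimized by concentrated distributions.

Entropies:
  H(A) = 1.8962 bits
  H(B) = 1.4888 bits
  H(C) = 2.0000 bits
  H(D) = 0.7678 bits

Ranking: C > A > B > D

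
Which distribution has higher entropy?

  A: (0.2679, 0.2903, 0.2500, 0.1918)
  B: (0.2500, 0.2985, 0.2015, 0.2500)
B

Both distributions are close to uniform, making this a harder comparison.

H(A) = 1.9840 bits
H(B) = 1.9863 bits

The distribution closer to uniform has higher entropy.
Answer: B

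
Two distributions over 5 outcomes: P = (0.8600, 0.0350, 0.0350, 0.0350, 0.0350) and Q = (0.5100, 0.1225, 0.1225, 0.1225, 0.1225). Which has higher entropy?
Q

P is highly concentrated on one outcome (86%), making it nearly deterministic. Q spreads its mass more evenly (max 51%). The more spread-out distribution has higher entropy: H(P) ≈ 0.864 bits, H(Q) ≈ 1.980 bits.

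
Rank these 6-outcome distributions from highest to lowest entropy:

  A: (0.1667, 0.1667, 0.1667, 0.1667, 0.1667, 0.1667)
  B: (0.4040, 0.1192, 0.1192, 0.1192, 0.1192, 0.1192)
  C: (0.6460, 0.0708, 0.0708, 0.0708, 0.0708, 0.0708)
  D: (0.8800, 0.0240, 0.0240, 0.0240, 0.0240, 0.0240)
A > B > C > D

Key insight: Entropy is maximized by uniform distributions and minimized by concentrated distributions.

Entropies:
  H(A) = 2.5850 bits
  H(B) = 2.3571 bits
  H(C) = 1.7596 bits
  H(D) = 0.8080 bits

Ranking: A > B > C > D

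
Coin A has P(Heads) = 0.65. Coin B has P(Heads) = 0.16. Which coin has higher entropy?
A

For binary distributions, entropy is maximized at p=0.5 and decreases as p moves toward 0 or 1.

H(A) = H(0.65) = 0.9341 bits
H(B) = H(0.16) = 0.6343 bits

Distribution A (p=0.65) is closer to uniform (p=0.5), so it has higher entropy.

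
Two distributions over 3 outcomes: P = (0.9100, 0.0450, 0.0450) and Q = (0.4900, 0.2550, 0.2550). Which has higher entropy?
Q

P is highly concentrated on one outcome (91%), making it nearly deterministic. Q spreads its mass more evenly (max 49%). The more spread-out distribution has higher entropy: H(P) ≈ 0.526 bits, H(Q) ≈ 1.510 bits.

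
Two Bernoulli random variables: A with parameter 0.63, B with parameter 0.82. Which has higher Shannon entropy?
A

For binary distributions, entropy is maximized at p=0.5 and decreases as p moves toward 0 or 1.

H(A) = H(0.63) = 0.9507 bits
H(B) = H(0.82) = 0.6801 bits

Distribution A (p=0.63) is closer to uniform (p=0.5), so it has higher entropy.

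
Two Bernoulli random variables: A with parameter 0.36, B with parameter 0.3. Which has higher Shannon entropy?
A

For binary distributions, entropy is maximized at p=0.5 and decreases as p moves toward 0 or 1.

H(A) = H(0.36) = 0.9427 bits
H(B) = H(0.3) = 0.8813 bits

Distribution A (p=0.36) is closer to uniform (p=0.5), so it has higher entropy.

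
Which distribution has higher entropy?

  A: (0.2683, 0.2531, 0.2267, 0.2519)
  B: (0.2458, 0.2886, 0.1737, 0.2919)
A

Both distributions are close to uniform, making this a harder comparison.

H(A) = 1.9974 bits
H(B) = 1.9722 bits

The distribution closer to uniform has higher entropy.
Answer: A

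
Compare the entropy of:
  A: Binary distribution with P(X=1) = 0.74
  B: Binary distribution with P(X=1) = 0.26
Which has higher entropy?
Equal

For binary distributions, entropy is maximized at p=0.5 and decreases as p moves toward 0 or 1.

H(A) = H(0.74) = 0.8267 bits
H(B) = H(0.26) = 0.8267 bits

Both distributions are equally far from uniform (|0.74-0.5| = |0.26-0.5|), so they have the same entropy.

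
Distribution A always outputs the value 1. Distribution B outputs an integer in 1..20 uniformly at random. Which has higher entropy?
B

A is deterministic, so H(A) = 0. B is uniform over 20 outcomes, so H(B) = log₂(20) = 4.322 bits. Any distribution with genuine randomness has higher entropy than a deterministic one.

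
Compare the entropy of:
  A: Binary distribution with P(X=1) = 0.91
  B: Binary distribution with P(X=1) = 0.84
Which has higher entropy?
B

For binary distributions, entropy is maximized at p=0.5 and decreases as p moves toward 0 or 1.

H(A) = H(0.91) = 0.4365 bits
H(B) = H(0.84) = 0.6343 bits

Distribution B (p=0.84) is closer to uniform (p=0.5), so it has higher entropy.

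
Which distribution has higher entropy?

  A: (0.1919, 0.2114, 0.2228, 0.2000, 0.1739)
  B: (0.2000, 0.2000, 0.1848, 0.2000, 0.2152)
B

Both distributions are close to uniform, making this a harder comparison.

H(A) = 2.3168 bits
H(B) = 2.3203 bits

The distribution closer to uniform has higher entropy.
Answer: B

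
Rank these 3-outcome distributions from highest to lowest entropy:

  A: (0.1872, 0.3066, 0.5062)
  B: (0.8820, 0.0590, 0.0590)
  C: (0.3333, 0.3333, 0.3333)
C > A > B

Key insight: Entropy is maximized by uniform distributions and minimized by concentrated distributions.

- Uniform distributions have maximum entropy log₂(3) = 1.5850 bits
- The more "peaked" or concentrated a distribution, the lower its entropy

Entropies:
  H(A) = 1.4727 bits
  H(B) = 0.6416 bits
  H(C) = 1.5850 bits

Ranking: C > A > B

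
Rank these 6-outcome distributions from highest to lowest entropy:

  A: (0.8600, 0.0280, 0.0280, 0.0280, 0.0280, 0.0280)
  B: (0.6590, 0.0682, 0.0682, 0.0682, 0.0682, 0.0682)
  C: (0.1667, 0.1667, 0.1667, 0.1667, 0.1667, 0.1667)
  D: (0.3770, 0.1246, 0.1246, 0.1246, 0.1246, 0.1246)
C > D > B > A

Key insight: Entropy is maximized by uniform distributions and minimized by concentrated distributions.

Entropies:
  H(A) = 0.9093 bits
  H(B) = 1.7175 bits
  H(C) = 2.5850 bits
  H(D) = 2.4025 bits

Ranking: C > D > B > A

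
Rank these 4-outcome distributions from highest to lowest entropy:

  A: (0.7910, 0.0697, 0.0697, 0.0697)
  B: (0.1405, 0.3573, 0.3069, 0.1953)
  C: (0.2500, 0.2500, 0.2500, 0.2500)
C > B > A

Key insight: Entropy is maximized by uniform distributions and minimized by concentrated distributions.

- Uniform distributions have maximum entropy log₂(4) = 2.0000 bits
- The more "peaked" or concentrated a distribution, the lower its entropy

Entropies:
  H(A) = 1.0708 bits
  H(B) = 1.9115 bits
  H(C) = 2.0000 bits

Ranking: C > B > A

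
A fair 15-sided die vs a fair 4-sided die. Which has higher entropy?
15-sided die

Both are uniform distributions; for uniform over n outcomes, H = log₂(n). H(15-sided) = log₂(15) = 3.907 bits and H(4-sided) = log₂(4) = 2.000 bits. More outcomes in a uniform distribution means higher entropy.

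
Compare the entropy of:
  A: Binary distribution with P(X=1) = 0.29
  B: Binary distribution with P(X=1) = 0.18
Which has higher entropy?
A

For binary distributions, entropy is maximized at p=0.5 and decreases as p moves toward 0 or 1.

H(A) = H(0.29) = 0.8687 bits
H(B) = H(0.18) = 0.6801 bits

Distribution A (p=0.29) is closer to uniform (p=0.5), so it has higher entropy.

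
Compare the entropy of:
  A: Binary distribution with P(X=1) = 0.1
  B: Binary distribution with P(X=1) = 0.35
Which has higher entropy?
B

For binary distributions, entropy is maximized at p=0.5 and decreases as p moves toward 0 or 1.

H(A) = H(0.1) = 0.4690 bits
H(B) = H(0.35) = 0.9341 bits

Distribution B (p=0.35) is closer to uniform (p=0.5), so it has higher entropy.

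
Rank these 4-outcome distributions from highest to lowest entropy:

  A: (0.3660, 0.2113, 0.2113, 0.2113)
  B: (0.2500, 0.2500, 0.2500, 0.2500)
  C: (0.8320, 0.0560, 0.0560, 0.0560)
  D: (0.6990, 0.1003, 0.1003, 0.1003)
B > A > D > C

Key insight: Entropy is maximized by uniform distributions and minimized by concentrated distributions.

Entropies:
  H(A) = 1.9524 bits
  H(B) = 2.0000 bits
  H(C) = 0.9194 bits
  H(D) = 1.3596 bits

Ranking: B > A > D > C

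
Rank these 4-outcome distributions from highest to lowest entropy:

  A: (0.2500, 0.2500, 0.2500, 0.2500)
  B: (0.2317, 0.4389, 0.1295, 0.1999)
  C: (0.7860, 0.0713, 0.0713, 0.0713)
A > B > C

Key insight: Entropy is maximized by uniform distributions and minimized by concentrated distributions.

- Uniform distributions have maximum entropy log₂(4) = 2.0000 bits
- The more "peaked" or concentrated a distribution, the lower its entropy

Entropies:
  H(A) = 2.0000 bits
  H(B) = 1.8564 bits
  H(C) = 1.0882 bits

Ranking: A > B > C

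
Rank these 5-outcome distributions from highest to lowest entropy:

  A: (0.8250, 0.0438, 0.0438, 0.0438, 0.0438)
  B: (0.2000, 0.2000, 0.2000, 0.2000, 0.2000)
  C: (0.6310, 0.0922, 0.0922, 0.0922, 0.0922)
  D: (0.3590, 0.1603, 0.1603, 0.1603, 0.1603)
B > D > C > A

Key insight: Entropy is maximized by uniform distributions and minimized by concentrated distributions.

Entropies:
  H(A) = 1.0190 bits
  H(B) = 2.3219 bits
  H(C) = 1.6879 bits
  H(D) = 2.2238 bits

Ranking: B > D > C > A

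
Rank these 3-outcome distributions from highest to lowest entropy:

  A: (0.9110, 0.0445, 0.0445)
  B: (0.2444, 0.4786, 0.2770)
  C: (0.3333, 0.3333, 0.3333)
C > B > A

Key insight: Entropy is maximized by uniform distributions and minimized by concentrated distributions.

- Uniform distributions have maximum entropy log₂(3) = 1.5850 bits
- The more "peaked" or concentrated a distribution, the lower its entropy

Entropies:
  H(A) = 0.5221 bits
  H(B) = 1.5186 bits
  H(C) = 1.5850 bits

Ranking: C > B > A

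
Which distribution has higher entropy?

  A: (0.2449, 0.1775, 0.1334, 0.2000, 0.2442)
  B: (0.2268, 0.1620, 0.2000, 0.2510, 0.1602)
B

Both distributions are close to uniform, making this a harder comparison.

H(A) = 2.2885 bits
H(B) = 2.2991 bits

The distribution closer to uniform has higher entropy.
Answer: B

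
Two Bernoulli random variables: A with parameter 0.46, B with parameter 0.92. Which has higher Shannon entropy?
A

For binary distributions, entropy is maximized at p=0.5 and decreases as p moves toward 0 or 1.

H(A) = H(0.46) = 0.9954 bits
H(B) = H(0.92) = 0.4022 bits

Distribution A (p=0.46) is closer to uniform (p=0.5), so it has higher entropy.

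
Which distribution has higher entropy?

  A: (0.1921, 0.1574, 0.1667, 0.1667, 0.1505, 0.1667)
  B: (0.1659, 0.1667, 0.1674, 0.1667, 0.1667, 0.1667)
B

Both distributions are close to uniform, making this a harder comparison.

H(A) = 2.5808 bits
H(B) = 2.5850 bits

The distribution closer to uniform has higher entropy.
Answer: B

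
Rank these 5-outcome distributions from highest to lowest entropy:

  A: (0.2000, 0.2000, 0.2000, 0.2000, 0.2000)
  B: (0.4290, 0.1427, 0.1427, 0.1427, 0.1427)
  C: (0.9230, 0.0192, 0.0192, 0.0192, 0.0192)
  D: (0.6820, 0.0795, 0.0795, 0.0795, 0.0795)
A > B > D > C

Key insight: Entropy is maximized by uniform distributions and minimized by concentrated distributions.

Entropies:
  H(A) = 2.3219 bits
  H(B) = 2.1274 bits
  H(C) = 0.5455 bits
  H(D) = 1.5382 bits

Ranking: A > B > D > C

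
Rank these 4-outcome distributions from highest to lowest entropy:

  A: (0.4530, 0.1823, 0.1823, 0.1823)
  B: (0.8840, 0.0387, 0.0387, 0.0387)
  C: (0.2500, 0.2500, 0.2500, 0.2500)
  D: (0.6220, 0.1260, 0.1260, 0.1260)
C > A > D > B

Key insight: Entropy is maximized by uniform distributions and minimized by concentrated distributions.

Entropies:
  H(A) = 1.8606 bits
  H(B) = 0.7016 bits
  H(C) = 2.0000 bits
  H(D) = 1.5557 bits

Ranking: C > A > D > B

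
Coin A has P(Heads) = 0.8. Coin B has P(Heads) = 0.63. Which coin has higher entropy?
B

For binary distributions, entropy is maximized at p=0.5 and decreases as p moves toward 0 or 1.

H(A) = H(0.8) = 0.7219 bits
H(B) = H(0.63) = 0.9507 bits

Distribution B (p=0.63) is closer to uniform (p=0.5), so it has higher entropy.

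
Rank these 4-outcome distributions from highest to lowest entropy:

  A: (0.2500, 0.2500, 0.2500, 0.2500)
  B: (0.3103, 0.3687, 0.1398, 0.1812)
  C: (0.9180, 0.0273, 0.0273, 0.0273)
A > B > C

Key insight: Entropy is maximized by uniform distributions and minimized by concentrated distributions.

- Uniform distributions have maximum entropy log₂(4) = 2.0000 bits
- The more "peaked" or concentrated a distribution, the lower its entropy

Entropies:
  H(A) = 2.0000 bits
  H(B) = 1.8980 bits
  H(C) = 0.5392 bits

Ranking: A > B > C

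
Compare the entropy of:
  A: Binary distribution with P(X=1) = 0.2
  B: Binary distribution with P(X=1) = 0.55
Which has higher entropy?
B

For binary distributions, entropy is maximized at p=0.5 and decreases as p moves toward 0 or 1.

H(A) = H(0.2) = 0.7219 bits
H(B) = H(0.55) = 0.9928 bits

Distribution B (p=0.55) is closer to uniform (p=0.5), so it has higher entropy.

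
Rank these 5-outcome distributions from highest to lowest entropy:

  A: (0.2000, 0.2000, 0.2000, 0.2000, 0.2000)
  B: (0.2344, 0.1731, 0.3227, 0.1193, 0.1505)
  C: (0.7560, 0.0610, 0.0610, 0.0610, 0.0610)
A > B > C

Key insight: Entropy is maximized by uniform distributions and minimized by concentrated distributions.

- Uniform distributions have maximum entropy log₂(5) = 2.3219 bits
- The more "peaked" or concentrated a distribution, the lower its entropy

Entropies:
  H(A) = 2.3219 bits
  H(B) = 2.2323 bits
  H(C) = 1.2896 bits

Ranking: A > B > C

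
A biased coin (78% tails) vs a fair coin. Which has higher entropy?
Fair coin

The fair coin is uniform (p=0.5), maximizing binary entropy at 1 bit. The biased coin has H(0.78) ≈ 0.760 bits — its outcome is more predictable, so its entropy is lower.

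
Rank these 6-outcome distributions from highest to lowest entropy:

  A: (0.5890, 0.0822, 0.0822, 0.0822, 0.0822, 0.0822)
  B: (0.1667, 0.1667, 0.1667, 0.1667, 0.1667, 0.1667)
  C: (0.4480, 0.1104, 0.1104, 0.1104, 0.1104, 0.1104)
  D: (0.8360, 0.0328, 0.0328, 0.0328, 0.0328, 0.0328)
B > C > A > D

Key insight: Entropy is maximized by uniform distributions and minimized by concentrated distributions.

Entropies:
  H(A) = 1.9313 bits
  H(B) = 2.5850 bits
  H(C) = 2.2739 bits
  H(D) = 1.0246 bits

Ranking: B > C > A > D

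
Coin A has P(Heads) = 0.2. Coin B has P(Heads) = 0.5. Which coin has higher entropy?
B

For binary distributions, entropy is maximized at p=0.5 and decreases as p moves toward 0 or 1.

H(A) = H(0.2) = 0.7219 bits
H(B) = H(0.5) = 1.0000 bits

Distribution B (p=0.5) is closer to uniform (p=0.5), so it has higher entropy.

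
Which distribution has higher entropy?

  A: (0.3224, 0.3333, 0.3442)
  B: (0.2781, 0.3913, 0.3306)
A

Both distributions are close to uniform, making this a harder comparison.

H(A) = 1.5844 bits
H(B) = 1.5711 bits

The distribution closer to uniform has higher entropy.
Answer: A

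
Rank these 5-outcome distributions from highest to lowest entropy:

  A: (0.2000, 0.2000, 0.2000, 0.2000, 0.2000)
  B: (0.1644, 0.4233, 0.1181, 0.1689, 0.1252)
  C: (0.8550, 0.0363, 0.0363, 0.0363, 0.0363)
A > B > C

Key insight: Entropy is maximized by uniform distributions and minimized by concentrated distributions.

- Uniform distributions have maximum entropy log₂(5) = 2.3219 bits
- The more "peaked" or concentrated a distribution, the lower its entropy

Entropies:
  H(A) = 2.3219 bits
  H(B) = 2.1259 bits
  H(C) = 0.8872 bits

Ranking: A > B > C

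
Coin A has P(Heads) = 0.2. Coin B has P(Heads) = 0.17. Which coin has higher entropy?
A

For binary distributions, entropy is maximized at p=0.5 and decreases as p moves toward 0 or 1.

H(A) = H(0.2) = 0.7219 bits
H(B) = H(0.17) = 0.6577 bits

Distribution A (p=0.2) is closer to uniform (p=0.5), so it has higher entropy.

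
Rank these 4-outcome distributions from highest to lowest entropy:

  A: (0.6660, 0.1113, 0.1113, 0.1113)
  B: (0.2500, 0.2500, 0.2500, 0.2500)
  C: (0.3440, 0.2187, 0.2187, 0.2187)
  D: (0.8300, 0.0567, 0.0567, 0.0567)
B > C > A > D

Key insight: Entropy is maximized by uniform distributions and minimized by concentrated distributions.

Entropies:
  H(A) = 1.4483 bits
  H(B) = 2.0000 bits
  H(C) = 1.9683 bits
  H(D) = 0.9271 bits

Ranking: B > C > A > D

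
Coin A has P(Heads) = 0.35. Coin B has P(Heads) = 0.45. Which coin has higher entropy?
B

For binary distributions, entropy is maximized at p=0.5 and decreases as p moves toward 0 or 1.

H(A) = H(0.35) = 0.9341 bits
H(B) = H(0.45) = 0.9928 bits

Distribution B (p=0.45) is closer to uniform (p=0.5), so it has higher entropy.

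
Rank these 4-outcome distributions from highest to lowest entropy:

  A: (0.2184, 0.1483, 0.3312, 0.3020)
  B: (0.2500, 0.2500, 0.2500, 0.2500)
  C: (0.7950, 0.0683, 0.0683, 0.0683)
B > A > C

Key insight: Entropy is maximized by uniform distributions and minimized by concentrated distributions.

- Uniform distributions have maximum entropy log₂(4) = 2.0000 bits
- The more "peaked" or concentrated a distribution, the lower its entropy

Entropies:
  H(A) = 1.9375 bits
  H(B) = 2.0000 bits
  H(C) = 1.0567 bits

Ranking: B > A > C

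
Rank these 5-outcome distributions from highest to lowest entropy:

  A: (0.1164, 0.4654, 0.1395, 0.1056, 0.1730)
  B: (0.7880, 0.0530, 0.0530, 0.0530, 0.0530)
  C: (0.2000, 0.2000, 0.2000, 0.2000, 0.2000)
C > A > B

Key insight: Entropy is maximized by uniform distributions and minimized by concentrated distributions.

- Uniform distributions have maximum entropy log₂(5) = 2.3219 bits
- The more "peaked" or concentrated a distribution, the lower its entropy

Entropies:
  H(A) = 2.0516 bits
  H(B) = 1.1693 bits
  H(C) = 2.3219 bits

Ranking: C > A > B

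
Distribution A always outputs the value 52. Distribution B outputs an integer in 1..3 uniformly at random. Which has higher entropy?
B

A is deterministic, so H(A) = 0. B is uniform over 3 outcomes, so H(B) = log₂(3) = 1.585 bits. Any distribution with genuine randomness has higher entropy than a deterministic one.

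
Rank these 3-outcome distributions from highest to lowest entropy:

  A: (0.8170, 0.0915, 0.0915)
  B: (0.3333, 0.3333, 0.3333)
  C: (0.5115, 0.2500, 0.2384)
B > C > A

Key insight: Entropy is maximized by uniform distributions and minimized by concentrated distributions.

- Uniform distributions have maximum entropy log₂(3) = 1.5850 bits
- The more "peaked" or concentrated a distribution, the lower its entropy

Entropies:
  H(A) = 0.8696 bits
  H(B) = 1.5850 bits
  H(C) = 1.4879 bits

Ranking: B > C > A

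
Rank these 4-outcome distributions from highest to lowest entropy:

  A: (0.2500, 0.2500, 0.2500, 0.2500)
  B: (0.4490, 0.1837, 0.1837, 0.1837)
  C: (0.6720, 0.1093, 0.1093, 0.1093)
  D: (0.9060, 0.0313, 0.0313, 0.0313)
A > B > C > D

Key insight: Entropy is maximized by uniform distributions and minimized by concentrated distributions.

Entropies:
  H(A) = 2.0000 bits
  H(B) = 1.8658 bits
  H(C) = 1.4327 bits
  H(D) = 0.5987 bits

Ranking: A > B > C > D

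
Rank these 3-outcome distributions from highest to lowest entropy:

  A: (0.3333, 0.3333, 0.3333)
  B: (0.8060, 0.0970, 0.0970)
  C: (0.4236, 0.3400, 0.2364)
A > C > B

Key insight: Entropy is maximized by uniform distributions and minimized by concentrated distributions.

- Uniform distributions have maximum entropy log₂(3) = 1.5850 bits
- The more "peaked" or concentrated a distribution, the lower its entropy

Entropies:
  H(A) = 1.5850 bits
  H(B) = 0.9038 bits
  H(C) = 1.5460 bits

Ranking: A > C > B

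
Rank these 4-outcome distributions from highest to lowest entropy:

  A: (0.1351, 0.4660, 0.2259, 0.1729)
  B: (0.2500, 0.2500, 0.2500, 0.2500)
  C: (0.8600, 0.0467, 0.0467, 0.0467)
B > A > C

Key insight: Entropy is maximized by uniform distributions and minimized by concentrated distributions.

- Uniform distributions have maximum entropy log₂(4) = 2.0000 bits
- The more "peaked" or concentrated a distribution, the lower its entropy

Entropies:
  H(A) = 1.8262 bits
  H(B) = 2.0000 bits
  H(C) = 0.8061 bits

Ranking: B > A > C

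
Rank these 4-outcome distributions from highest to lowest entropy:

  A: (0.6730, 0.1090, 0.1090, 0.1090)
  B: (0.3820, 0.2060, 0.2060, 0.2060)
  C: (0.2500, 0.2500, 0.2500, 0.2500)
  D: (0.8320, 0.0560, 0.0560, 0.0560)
C > B > A > D

Key insight: Entropy is maximized by uniform distributions and minimized by concentrated distributions.

Entropies:
  H(A) = 1.4301 bits
  H(B) = 1.9389 bits
  H(C) = 2.0000 bits
  H(D) = 0.9194 bits

Ranking: C > B > A > D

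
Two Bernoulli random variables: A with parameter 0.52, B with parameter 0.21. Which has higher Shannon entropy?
A

For binary distributions, entropy is maximized at p=0.5 and decreases as p moves toward 0 or 1.

H(A) = H(0.52) = 0.9988 bits
H(B) = H(0.21) = 0.7415 bits

Distribution A (p=0.52) is closer to uniform (p=0.5), so it has higher entropy.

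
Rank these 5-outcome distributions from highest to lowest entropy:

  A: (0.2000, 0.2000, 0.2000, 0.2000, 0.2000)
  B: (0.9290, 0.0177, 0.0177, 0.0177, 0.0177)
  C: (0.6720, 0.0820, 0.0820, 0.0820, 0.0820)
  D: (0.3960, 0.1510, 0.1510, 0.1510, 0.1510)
A > D > C > B

Key insight: Entropy is maximized by uniform distributions and minimized by concentrated distributions.

Entropies:
  H(A) = 2.3219 bits
  H(B) = 0.5116 bits
  H(C) = 1.5689 bits
  H(D) = 2.1766 bits

Ranking: A > D > C > B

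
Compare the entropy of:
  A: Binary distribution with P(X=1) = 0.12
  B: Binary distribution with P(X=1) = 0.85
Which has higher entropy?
B

For binary distributions, entropy is maximized at p=0.5 and decreases as p moves toward 0 or 1.

H(A) = H(0.12) = 0.5294 bits
H(B) = H(0.85) = 0.6098 bits

Distribution B (p=0.85) is closer to uniform (p=0.5), so it has higher entropy.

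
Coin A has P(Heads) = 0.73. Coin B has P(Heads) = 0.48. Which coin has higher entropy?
B

For binary distributions, entropy is maximized at p=0.5 and decreases as p moves toward 0 or 1.

H(A) = H(0.73) = 0.8415 bits
H(B) = H(0.48) = 0.9988 bits

Distribution B (p=0.48) is closer to uniform (p=0.5), so it has higher entropy.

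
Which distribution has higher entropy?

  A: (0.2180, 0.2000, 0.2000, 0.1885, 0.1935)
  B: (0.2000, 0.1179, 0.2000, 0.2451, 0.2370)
A

Both distributions are close to uniform, making this a harder comparison.

H(A) = 2.3202 bits
H(B) = 2.2819 bits

The distribution closer to uniform has higher entropy.
Answer: A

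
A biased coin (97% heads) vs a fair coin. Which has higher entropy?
Fair coin

The fair coin is uniform (p=0.5), maximizing binary entropy at 1 bit. The biased coin has H(0.97) ≈ 0.194 bits — its outcome is more predictable, so its entropy is lower.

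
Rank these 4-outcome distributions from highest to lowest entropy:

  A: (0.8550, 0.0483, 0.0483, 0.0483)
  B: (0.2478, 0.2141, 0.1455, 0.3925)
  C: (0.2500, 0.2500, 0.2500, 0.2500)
C > B > A

Key insight: Entropy is maximized by uniform distributions and minimized by concentrated distributions.

- Uniform distributions have maximum entropy log₂(4) = 2.0000 bits
- The more "peaked" or concentrated a distribution, the lower its entropy

Entropies:
  H(A) = 0.8270 bits
  H(B) = 1.9091 bits
  H(C) = 2.0000 bits

Ranking: C > B > A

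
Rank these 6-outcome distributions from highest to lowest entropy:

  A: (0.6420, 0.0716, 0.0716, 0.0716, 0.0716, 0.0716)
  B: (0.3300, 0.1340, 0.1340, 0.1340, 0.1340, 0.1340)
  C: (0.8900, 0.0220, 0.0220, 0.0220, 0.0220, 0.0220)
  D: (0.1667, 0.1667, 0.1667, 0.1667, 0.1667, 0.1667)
D > B > A > C

Key insight: Entropy is maximized by uniform distributions and minimized by concentrated distributions.

Entropies:
  H(A) = 1.7723 bits
  H(B) = 2.4706 bits
  H(C) = 0.7553 bits
  H(D) = 2.5850 bits

Ranking: D > B > A > C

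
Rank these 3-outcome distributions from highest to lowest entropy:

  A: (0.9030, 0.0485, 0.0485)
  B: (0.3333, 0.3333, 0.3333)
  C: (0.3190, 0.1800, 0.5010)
B > C > A

Key insight: Entropy is maximized by uniform distributions and minimized by concentrated distributions.

- Uniform distributions have maximum entropy log₂(3) = 1.5850 bits
- The more "peaked" or concentrated a distribution, the lower its entropy

Entropies:
  H(A) = 0.5564 bits
  H(B) = 1.5850 bits
  H(C) = 1.4706 bits

Ranking: B > C > A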